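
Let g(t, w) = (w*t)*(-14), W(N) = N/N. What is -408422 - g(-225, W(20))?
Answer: -411572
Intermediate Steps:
W(N) = 1
g(t, w) = -14*t*w (g(t, w) = (t*w)*(-14) = -14*t*w)
-408422 - g(-225, W(20)) = -408422 - (-14)*(-225) = -408422 - 1*3150 = -408422 - 3150 = -411572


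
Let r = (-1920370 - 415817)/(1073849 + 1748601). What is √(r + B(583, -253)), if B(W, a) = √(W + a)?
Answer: √(-263750839926 + 318648960100*√330)/564490 ≈ 4.1639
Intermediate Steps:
r = -2336187/2822450 ≈ -0.82772
√(r + B(583, -253)) = √(-2336187/2822450 + √(583 - 253)) = √(-2336187/2822450 + √330)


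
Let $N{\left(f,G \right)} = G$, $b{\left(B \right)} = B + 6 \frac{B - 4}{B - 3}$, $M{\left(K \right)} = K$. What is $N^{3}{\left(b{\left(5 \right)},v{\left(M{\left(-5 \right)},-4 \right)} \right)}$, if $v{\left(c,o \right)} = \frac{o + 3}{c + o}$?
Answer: $\frac{1}{729} \approx 0.0013717$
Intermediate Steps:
$v{\left(c,o \right)} = \frac{3 + o}{c + o}$
$b{\left(B \right)} = B + \frac{6 \left(-4 + B\right)}{-3 + B}$ ($b{\left(B \right)} = B + 6 \frac{-4 + B}{-3 + B} = B + \frac{6 \left(-4 + B\right)}{-3 + B}$)
$N^{3}{\left(b{\left(5 \right)},v{\left(M{\left(-5 \right)},-4 \right)} \right)} = \left(\frac{3 - 4}{-5 - 4}\right)^{3} = \left(\frac{1}{-9} \left(-1\right)\right)^{3} = \left(\left(- \frac{1}{9}\right) \left(-1\right)\right)^{3} = \left(\frac{1}{9}\right)^{3} = \frac{1}{729}$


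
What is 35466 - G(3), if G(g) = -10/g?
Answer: 106408/3 ≈ 35469.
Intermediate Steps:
35466 - G(3) = 35466 - (-10)/3 = 35466 - 1*(-10/3) = 35466 + 10/3 = 106408/3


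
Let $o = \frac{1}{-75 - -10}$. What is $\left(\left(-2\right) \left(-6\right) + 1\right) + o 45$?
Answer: $\frac{160}{13} \approx 12.308$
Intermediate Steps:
$o = - \frac{1}{65}$ ($o = \frac{1}{-75 + 10} = \frac{1}{-65} = - \frac{1}{65} \approx -0.015385$)
$\left(\left(-2\right) \left(-6\right) + 1\right) + o 45 = \left(\left(-2\right) \left(-6\right) + 1\right) - \frac{9}{13} = \left(12 + 1\right) - \frac{9}{13} = 13 - \frac{9}{13} = \frac{160}{13}$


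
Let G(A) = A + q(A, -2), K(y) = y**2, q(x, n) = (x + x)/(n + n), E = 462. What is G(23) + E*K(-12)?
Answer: 133079/2 ≈ 66540.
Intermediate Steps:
q(x, n) = x/n (q(x, n) = (2*x)/((2*n)) = (2*x)*(1/(2*n)) = x/n)
G(A) = A/2 (G(A) = A + A/(-2) = A + A*(-1/2) = A - A/2 = A/2)
G(23) + E*K(-12) = (1/2)*23 + 462*(-12)**2 = 23/2 + 462*144 = 23/2 + 66528 = 133079/2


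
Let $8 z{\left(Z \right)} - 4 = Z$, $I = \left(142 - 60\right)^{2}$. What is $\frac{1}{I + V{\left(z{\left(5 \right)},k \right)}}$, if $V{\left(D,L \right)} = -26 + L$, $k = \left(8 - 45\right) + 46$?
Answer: $\frac{1}{6707} \approx 0.0001491$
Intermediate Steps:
$I = 6724$ ($I = 82^{2} = 6724$)
$z{\left(Z \right)} = \frac{1}{2} + \frac{Z}{8}$
$k = 9$ ($k = -37 + 46 = 9$)
$\frac{1}{I + V{\left(z{\left(5 \right)},k \right)}} = \frac{1}{6724 + \left(-26 + 9\right)} = \frac{1}{6724 - 17} = \frac{1}{6707}$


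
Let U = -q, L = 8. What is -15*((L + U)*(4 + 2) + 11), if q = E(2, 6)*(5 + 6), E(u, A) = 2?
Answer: 1095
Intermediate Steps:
q = 22 (q = 2*(5 + 6) = 2*11 = 22)
U = -22 (U = -1*22 = -22)
-15*((L + U)*(4 + 2) + 11) = -15*((8 - 22)*(4 + 2) + 11) = -15*(-14*6 + 11) = -15*(-84 + 11) = -15*(-73) = 1095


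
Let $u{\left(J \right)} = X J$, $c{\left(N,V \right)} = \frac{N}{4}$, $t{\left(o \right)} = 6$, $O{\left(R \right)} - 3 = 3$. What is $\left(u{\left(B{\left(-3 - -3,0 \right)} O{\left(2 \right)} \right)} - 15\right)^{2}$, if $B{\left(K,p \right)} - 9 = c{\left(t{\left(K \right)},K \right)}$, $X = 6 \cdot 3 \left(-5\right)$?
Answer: $32319225$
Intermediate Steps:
$O{\left(R \right)} = 6$ ($O{\left(R \right)} = 3 + 3 = 6$)
$X = -90$ ($X = 18 \left(-5\right) = -90$)
$c{\left(N,V \right)} = \frac{N}{4}$ ($c{\left(N,V \right)} = N \frac{1}{4} = \frac{N}{4}$)
$B{\left(K,p \right)} = \frac{21}{2}$ ($B{\left(K,p \right)} = 9 + \frac{1}{4} \cdot 6 = 9 + \frac{3}{2} = \frac{21}{2}$)
$u{\left(J \right)} = - 90 J$
$\left(u{\left(B{\left(-3 - -3,0 \right)} O{\left(2 \right)} \right)} - 15\right)^{2} = \left(- 90 \cdot \frac{21}{2} \cdot 6 - 15\right)^{2} = \left(\left(-90\right) 63 - 15\right)^{2} = \left(-5670 - 15\right)^{2} = \left(-5685\right)^{2} = 32319225$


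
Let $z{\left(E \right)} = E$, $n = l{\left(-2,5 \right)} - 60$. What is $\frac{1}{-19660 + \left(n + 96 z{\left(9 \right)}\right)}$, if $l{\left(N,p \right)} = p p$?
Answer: $- \frac{1}{18831} \approx -5.3104 \cdot 10^{-5}$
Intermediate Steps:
$l{\left(N,p \right)} = p^{2}$
$n = -35$ ($n = 5^{2} - 60 = 25 - 60 = -35$)
$\frac{1}{-19660 + \left(n + 96 z{\left(9 \right)}\right)} = \frac{1}{-19660 + \left(-35 + 96 \cdot 9\right)} = \frac{1}{-19660 + \left(-35 + 864\right)} = \frac{1}{-19660 + 829} = \frac{1}{-18831} = - \frac{1}{18831}$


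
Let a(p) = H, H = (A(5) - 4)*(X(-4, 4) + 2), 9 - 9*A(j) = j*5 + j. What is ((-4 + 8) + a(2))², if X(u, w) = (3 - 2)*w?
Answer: 1156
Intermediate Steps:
A(j) = 1 - 2*j/3 (A(j) = 1 - (j*5 + j)/9 = 1 - (5*j + j)/9 = 1 - 2*j/3)
X(u, w) = w (X(u, w) = 1*w = w)
H = -38 (H = ((1 - ⅔*5) - 4)*(4 + 2) = ((1 - 10/3) - 4)*6 = (-7/3 - 4)*6 = -19/3*6 = -38)
a(p) = -38
((-4 + 8) + a(2))² = ((-4 + 8) - 38)² = (4 - 38)² = (-34)² = 1156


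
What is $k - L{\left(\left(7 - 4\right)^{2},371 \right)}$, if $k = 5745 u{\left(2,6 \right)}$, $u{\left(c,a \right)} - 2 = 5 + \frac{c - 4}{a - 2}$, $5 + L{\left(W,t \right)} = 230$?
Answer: $\frac{74235}{2} \approx 37118.0$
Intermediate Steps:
$L{\left(W,t \right)} = 225$ ($L{\left(W,t \right)} = -5 + 230 = 225$)
$u{\left(c,a \right)} = 7 + \frac{-4 + c}{-2 + a}$ ($u{\left(c,a \right)} = 2 + \left(5 + \frac{c - 4}{a - 2}\right) = 2 + \left(5 + \frac{-4 + c}{-2 + a}\right) = 7 + \frac{-4 + c}{-2 + a}$)
$k = \frac{74685}{2}$ ($k = 5745 \frac{-18 + 2 + 7 \cdot 6}{-2 + 6} = 5745 \frac{-18 + 2 + 42}{4} = 5745 \cdot \frac{1}{4} \cdot 26 = 5745 \cdot \frac{13}{2} = \frac{74685}{2} \approx 37343.0$)
$k - L{\left(\left(7 - 4\right)^{2},371 \right)} = \frac{74685}{2} - 225 = \frac{74235}{2}$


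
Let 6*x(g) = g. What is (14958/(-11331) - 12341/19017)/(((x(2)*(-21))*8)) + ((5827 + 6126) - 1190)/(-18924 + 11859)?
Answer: -174045522619/116945337320 ≈ -1.4883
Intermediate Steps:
x(g) = g/6
(14958/(-11331) - 12341/19017)/(((x(2)*(-21))*8)) + ((5827 + 6126) - 1190)/(-18924 + 11859) = (14958/(-11331) - 12341/19017)/(((((1/6)*2)*(-21))*8)) + ((5827 + 6126) - 1190)/(-18924 + 11859) = (14958*(-1/11331) - 12341*1/19017)/((((1/3)*(-21))*8)) + (11953 - 1190)/(-7065) = (-1662/1259 - 12341/19017)/((-7*8)) + 10763*(-1/7065) = -47143573/23942403/(-56) - 10763/7065 = -47143573/23942403*(-1/56) - 10763/7065 = 47143573/1340774568 - 10763/7065 = -174045522619/116945337320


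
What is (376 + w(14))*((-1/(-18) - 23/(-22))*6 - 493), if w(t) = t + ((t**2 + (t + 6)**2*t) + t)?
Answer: -99516200/33 ≈ -3.0156e+6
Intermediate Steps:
w(t) = t**2 + 2*t + t*(6 + t)**2 (w(t) = t + ((t**2 + (6 + t)**2*t) + t) = t + ((t**2 + t*(6 + t)**2) + t) = t + (t + t**2 + t*(6 + t)**2) = t**2 + 2*t + t*(6 + t)**2)
(376 + w(14))*((-1/(-18) - 23/(-22))*6 - 493) = (376 + 14*(2 + 14 + (6 + 14)**2))*((-1/(-18) - 23/(-22))*6 - 493) = (376 + 14*(2 + 14 + 20**2))*((-1*(-1/18) - 23*(-1/22))*6 - 493) = (376 + 14*(2 + 14 + 400))*((1/18 + 23/22)*6 - 493) = (376 + 14*416)*((109/99)*6 - 493) = (376 + 5824)*(218/33 - 493) = 6200*(-16051/33) = -99516200/33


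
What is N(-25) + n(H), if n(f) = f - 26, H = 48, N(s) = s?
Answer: -3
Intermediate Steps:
n(f) = -26 + f
N(-25) + n(H) = -25 + (-26 + 48) = -25 + 22 = -3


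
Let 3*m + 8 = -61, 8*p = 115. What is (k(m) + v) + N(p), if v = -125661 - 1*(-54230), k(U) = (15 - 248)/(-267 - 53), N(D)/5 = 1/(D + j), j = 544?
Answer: -102105275029/1429440 ≈ -71430.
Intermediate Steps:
p = 115/8 (p = (⅛)*115 = 115/8 ≈ 14.375)
N(D) = 5/(544 + D) (N(D) = 5/(D + 544) = 5/(544 + D))
m = -23 (m = -8/3 + (⅓)*(-61) = -8/3 - 61/3 = -23)
k(U) = 233/320 (k(U) = -233/(-320) = -233*(-1/320) = 233/320)
v = -71431 (v = -125661 + 54230 = -71431)
(k(m) + v) + N(p) = (233/320 - 71431) + 5/(544 + 115/8) = -22857687/320 + 5/(4467/8) = -22857687/320 + 5*(8/4467) = -22857687/320 + 40/4467 = -102105275029/1429440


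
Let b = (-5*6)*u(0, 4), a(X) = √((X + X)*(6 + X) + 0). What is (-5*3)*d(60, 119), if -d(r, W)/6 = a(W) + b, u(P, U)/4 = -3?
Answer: 32400 + 450*√1190 ≈ 47923.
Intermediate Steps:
a(X) = √2*√(X*(6 + X)) (a(X) = √((2*X)*(6 + X) + 0) = √(2*X*(6 + X) + 0) = √(2*X*(6 + X)) = √2*√(X*(6 + X)))
u(P, U) = -12 (u(P, U) = 4*(-3) = -12)
b = 360 (b = -5*6*(-12) = -30*(-12) = 360)
d(r, W) = -2160 - 6*√2*√(W*(6 + W)) (d(r, W) = -6*(√2*√(W*(6 + W)) + 360) = -6*(360 + √2*√(W*(6 + W))) = -2160 - 6*√2*√(W*(6 + W)))
(-5*3)*d(60, 119) = (-5*3)*(-2160 - 6*√2*√(119*(6 + 119))) = -15*(-2160 - 6*√2*√(119*125)) = -15*(-2160 - 6*√2*√14875) = -15*(-2160 - 6*√2*5*√595) = -15*(-2160 - 30*√1190) = 32400 + 450*√1190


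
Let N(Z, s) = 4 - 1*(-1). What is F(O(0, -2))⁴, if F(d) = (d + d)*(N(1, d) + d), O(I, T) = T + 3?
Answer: 20736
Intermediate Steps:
N(Z, s) = 5 (N(Z, s) = 4 + 1 = 5)
O(I, T) = 3 + T
F(d) = 2*d*(5 + d) (F(d) = (d + d)*(5 + d) = (2*d)*(5 + d) = 2*d*(5 + d))
F(O(0, -2))⁴ = (2*(3 - 2)*(5 + (3 - 2)))⁴ = (2*1*(5 + 1))⁴ = (2*1*6)⁴ = 12⁴ = 20736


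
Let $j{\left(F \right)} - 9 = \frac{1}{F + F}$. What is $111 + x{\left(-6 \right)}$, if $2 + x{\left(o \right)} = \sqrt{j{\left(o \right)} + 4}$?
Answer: $109 + \frac{\sqrt{465}}{6} \approx 112.59$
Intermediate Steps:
$j{\left(F \right)} = 9 + \frac{1}{2 F}$ ($j{\left(F \right)} = 9 + \frac{1}{F + F} = 9 + \frac{1}{2 F}$)
$x{\left(o \right)} = -2 + \sqrt{13 + \frac{1}{2 o}}$ ($x{\left(o \right)} = -2 + \sqrt{\left(9 + \frac{1}{2 o}\right) + 4} = -2 + \sqrt{13 + \frac{1}{2 o}}$)
$111 + x{\left(-6 \right)} = 111 - \left(2 - \frac{\sqrt{52 + \frac{2}{-6}}}{2}\right) = 111 - \left(2 - \frac{\sqrt{52 + 2 \left(- \frac{1}{6}\right)}}{2}\right) = 111 - \left(2 - \frac{\sqrt{52 - \frac{1}{3}}}{2}\right) = 111 - \left(2 - \frac{\sqrt{\frac{155}{3}}}{2}\right) = 111 - \left(2 - \frac{\frac{1}{3} \sqrt{465}}{2}\right) = 111 - \left(2 - \frac{\sqrt{465}}{6}\right) = 109 + \frac{\sqrt{465}}{6}$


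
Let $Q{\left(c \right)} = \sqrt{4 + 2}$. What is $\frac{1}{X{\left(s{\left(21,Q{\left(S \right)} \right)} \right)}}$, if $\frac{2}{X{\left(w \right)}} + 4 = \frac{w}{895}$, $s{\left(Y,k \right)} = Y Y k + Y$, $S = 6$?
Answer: $- \frac{3559}{1790} + \frac{441 \sqrt{6}}{1790} \approx -1.3848$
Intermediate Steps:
$Q{\left(c \right)} = \sqrt{6}$
$s{\left(Y,k \right)} = Y + k Y^{2}$ ($s{\left(Y,k \right)} = Y^{2} k + Y = k Y^{2} + Y = Y + k Y^{2}$)
$X{\left(w \right)} = \frac{2}{-4 + \frac{w}{895}}$
$\frac{1}{X{\left(s{\left(21,Q{\left(S \right)} \right)} \right)}} = \frac{1}{1790 \frac{1}{-3580 + 21 \left(1 + 21 \sqrt{6}\right)}} = \frac{1}{1790 \frac{1}{-3580 + \left(21 + 441 \sqrt{6}\right)}} = \frac{1}{1790 \frac{1}{-3559 + 441 \sqrt{6}}} = - \frac{3559}{1790} + \frac{441 \sqrt{6}}{1790}$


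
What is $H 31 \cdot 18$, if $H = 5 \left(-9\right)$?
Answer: $-25110$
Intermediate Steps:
$H = -45$
$H 31 \cdot 18 = \left(-45\right) 31 \cdot 18 = \left(-1395\right) 18 = -25110$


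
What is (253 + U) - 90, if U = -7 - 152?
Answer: 4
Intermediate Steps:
U = -159
(253 + U) - 90 = (253 - 159) - 90 = 94 - 90 = 4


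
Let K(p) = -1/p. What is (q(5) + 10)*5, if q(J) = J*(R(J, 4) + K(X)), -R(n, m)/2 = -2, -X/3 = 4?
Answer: 1825/12 ≈ 152.08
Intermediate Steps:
X = -12 (X = -3*4 = -12)
R(n, m) = 4 (R(n, m) = -2*(-2) = 4)
q(J) = 49*J/12 (q(J) = J*(4 - 1/(-12)) = J*(4 - 1*(-1/12)) = J*(4 + 1/12) = J*(49/12) = 49*J/12)
(q(5) + 10)*5 = ((49/12)*5 + 10)*5 = (245/12 + 10)*5 = (365/12)*5 = 1825/12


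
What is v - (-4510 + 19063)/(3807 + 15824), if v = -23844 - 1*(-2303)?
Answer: -422885924/19631 ≈ -21542.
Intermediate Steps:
v = -21541 (v = -23844 + 2303 = -21541)
v - (-4510 + 19063)/(3807 + 15824) = -21541 - (-4510 + 19063)/(3807 + 15824) = -21541 - 14553/19631 = -422885924/19631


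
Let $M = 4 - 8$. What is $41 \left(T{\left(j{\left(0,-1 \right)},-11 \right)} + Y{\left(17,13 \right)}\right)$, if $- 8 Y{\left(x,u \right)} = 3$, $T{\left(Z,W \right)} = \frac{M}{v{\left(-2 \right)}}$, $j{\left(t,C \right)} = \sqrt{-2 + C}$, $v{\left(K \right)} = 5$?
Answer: $- \frac{1927}{40} \approx -48.175$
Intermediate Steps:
$M = -4$
$T{\left(Z,W \right)} = - \frac{4}{5}$
$Y{\left(x,u \right)} = - \frac{3}{8}$ ($Y{\left(x,u \right)} = \left(- \frac{1}{8}\right) 3 = - \frac{3}{8}$)
$41 \left(T{\left(j{\left(0,-1 \right)},-11 \right)} + Y{\left(17,13 \right)}\right) = 41 \left(- \frac{4}{5} - \frac{3}{8}\right) = 41 \left(- \frac{47}{40}\right) = - \frac{1927}{40}$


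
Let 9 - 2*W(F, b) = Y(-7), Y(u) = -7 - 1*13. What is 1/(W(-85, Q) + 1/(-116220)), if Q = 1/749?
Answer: 116220/1685189 ≈ 0.068966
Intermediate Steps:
Y(u) = -20 (Y(u) = -7 - 13 = -20)
Q = 1/749 ≈ 0.0013351
W(F, b) = 29/2 (W(F, b) = 9/2 - ½*(-20) = 9/2 + 10 = 29/2)
1/(W(-85, Q) + 1/(-116220)) = 1/(29/2 + 1/(-116220)) = 1/(29/2 - 1/116220) = 1/(1685189/116220) = 116220/1685189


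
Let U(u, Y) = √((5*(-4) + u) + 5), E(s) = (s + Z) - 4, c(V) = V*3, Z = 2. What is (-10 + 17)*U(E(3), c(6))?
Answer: 7*I*√14 ≈ 26.192*I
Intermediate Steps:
c(V) = 3*V
E(s) = -2 + s (E(s) = (s + 2) - 4 = (2 + s) - 4 = -2 + s)
U(u, Y) = √(-15 + u) (U(u, Y) = √((-20 + u) + 5) = √(-15 + u))
(-10 + 17)*U(E(3), c(6)) = (-10 + 17)*√(-15 + (-2 + 3)) = 7*√(-15 + 1) = 7*√(-14) = 7*(I*√14) = 7*I*√14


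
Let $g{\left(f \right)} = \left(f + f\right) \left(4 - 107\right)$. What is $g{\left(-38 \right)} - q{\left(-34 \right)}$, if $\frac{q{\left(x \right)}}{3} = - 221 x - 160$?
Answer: $-14234$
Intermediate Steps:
$q{\left(x \right)} = -480 - 663 x$ ($q{\left(x \right)} = 3 \left(- 221 x - 160\right) = 3 \left(-160 - 221 x\right) = -480 - 663 x$)
$g{\left(f \right)} = - 206 f$ ($g{\left(f \right)} = 2 f \left(-103\right) = - 206 f$)
$g{\left(-38 \right)} - q{\left(-34 \right)} = \left(-206\right) \left(-38\right) - \left(-480 - -22542\right) = 7828 - \left(-480 + 22542\right) = 7828 - 22062 = -14234$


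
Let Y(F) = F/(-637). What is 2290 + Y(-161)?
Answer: 208413/91 ≈ 2290.3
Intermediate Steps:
Y(F) = -F/637 (Y(F) = F*(-1/637) = -F/637)
2290 + Y(-161) = 2290 - 1/637*(-161) = 2290 + 23/91 = 208413/91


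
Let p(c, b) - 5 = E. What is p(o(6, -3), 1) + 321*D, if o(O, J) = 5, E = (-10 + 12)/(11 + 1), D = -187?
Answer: -360131/6 ≈ -60022.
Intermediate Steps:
E = 1/6 (E = 2/12 = 2*(1/12) = 1/6 ≈ 0.16667)
p(c, b) = 31/6 (p(c, b) = 5 + 1/6 = 31/6)
p(o(6, -3), 1) + 321*D = 31/6 + 321*(-187) = 31/6 - 60027 = -360131/6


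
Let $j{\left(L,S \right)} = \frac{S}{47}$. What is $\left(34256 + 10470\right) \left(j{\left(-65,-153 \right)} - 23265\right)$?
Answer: $- \frac{48912711408}{47} \approx -1.0407 \cdot 10^{9}$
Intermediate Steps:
$j{\left(L,S \right)} = \frac{S}{47}$ ($j{\left(L,S \right)} = S \frac{1}{47} = \frac{S}{47}$)
$\left(34256 + 10470\right) \left(j{\left(-65,-153 \right)} - 23265\right) = \left(34256 + 10470\right) \left(\frac{1}{47} \left(-153\right) - 23265\right) = 44726 \left(- \frac{153}{47} - 23265\right) = 44726 \left(- \frac{1093608}{47}\right) = - \frac{48912711408}{47}$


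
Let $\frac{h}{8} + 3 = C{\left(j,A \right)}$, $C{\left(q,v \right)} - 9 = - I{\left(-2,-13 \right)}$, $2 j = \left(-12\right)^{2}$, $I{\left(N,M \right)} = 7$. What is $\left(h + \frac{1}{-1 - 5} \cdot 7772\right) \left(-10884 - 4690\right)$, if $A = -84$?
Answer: $\frac{60894340}{3} \approx 2.0298 \cdot 10^{7}$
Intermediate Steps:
$j = 72$ ($j = \frac{\left(-12\right)^{2}}{2} = \frac{1}{2} \cdot 144 = 72$)
$C{\left(q,v \right)} = 2$ ($C{\left(q,v \right)} = 9 - 7 = 2$)
$h = -8$ ($h = -24 + 8 \cdot 2 = -24 + 16 = -8$)
$\left(h + \frac{1}{-1 - 5} \cdot 7772\right) \left(-10884 - 4690\right) = \left(-8 + \frac{1}{-1 - 5} \cdot 7772\right) \left(-10884 - 4690\right) = \left(-8 + \frac{1}{-6} \cdot 7772\right) \left(-15574\right) = \left(-8 - \frac{3886}{3}\right) \left(-15574\right) = \left(- \frac{3910}{3}\right) \left(-15574\right) = \frac{60894340}{3}$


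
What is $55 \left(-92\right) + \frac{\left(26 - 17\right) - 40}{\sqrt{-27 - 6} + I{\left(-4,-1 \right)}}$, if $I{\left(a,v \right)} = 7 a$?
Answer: $- \frac{4133152}{817} + \frac{31 i \sqrt{33}}{817} \approx -5058.9 + 0.21797 i$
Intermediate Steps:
$55 \left(-92\right) + \frac{\left(26 - 17\right) - 40}{\sqrt{-27 - 6} + I{\left(-4,-1 \right)}} = 55 \left(-92\right) + \frac{\left(26 - 17\right) - 40}{\sqrt{-27 - 6} + 7 \left(-4\right)} = -5060 + \frac{\left(26 - 17\right) - 40}{\sqrt{-33} - 28} = -5060 + \frac{9 - 40}{i \sqrt{33} - 28} = -5060 - \frac{31}{-28 + i \sqrt{33}}$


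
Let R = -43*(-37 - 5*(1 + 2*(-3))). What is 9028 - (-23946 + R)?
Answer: 32458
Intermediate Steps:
R = 516 (R = -43*(-37 - 5*(1 - 6)) = -43*(-37 - 5*(-5)) = -43*(-37 + 25) = -43*(-12) = 516)
9028 - (-23946 + R) = 9028 - (-23946 + 516) = 9028 - 1*(-23430) = 9028 + 23430 = 32458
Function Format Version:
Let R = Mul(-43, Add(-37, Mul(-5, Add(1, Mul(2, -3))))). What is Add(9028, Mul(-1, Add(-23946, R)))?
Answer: 32458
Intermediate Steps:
R = 516 (R = Mul(-43, Add(-37, Mul(-5, Add(1, -6)))) = Mul(-43, Add(-37, Mul(-5, -5))) = Mul(-43, Add(-37, 25)) = Mul(-43, -12) = 516)
Add(9028, Mul(-1, Add(-23946, R))) = Add(9028, Mul(-1, Add(-23946, 516))) = Add(9028, Mul(-1, -23430)) = Add(9028, 23430) = 32458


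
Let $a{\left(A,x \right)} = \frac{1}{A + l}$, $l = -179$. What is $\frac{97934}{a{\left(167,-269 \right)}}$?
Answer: $-1175208$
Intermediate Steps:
$a{\left(A,x \right)} = \frac{1}{-179 + A}$ ($a{\left(A,x \right)} = \frac{1}{A - 179} = \frac{1}{-179 + A}$)
$\frac{97934}{a{\left(167,-269 \right)}} = \frac{97934}{\frac{1}{-179 + 167}} = \frac{97934}{\frac{1}{-12}} = \frac{97934}{- \frac{1}{12}} = 97934 \left(-12\right) = -1175208$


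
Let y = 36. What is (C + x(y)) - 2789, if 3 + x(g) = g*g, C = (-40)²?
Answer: 104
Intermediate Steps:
C = 1600
x(g) = -3 + g² (x(g) = -3 + g*g = -3 + g²)
(C + x(y)) - 2789 = (1600 + (-3 + 36²)) - 2789 = (1600 + (-3 + 1296)) - 2789 = (1600 + 1293) - 2789 = 2893 - 2789 = 104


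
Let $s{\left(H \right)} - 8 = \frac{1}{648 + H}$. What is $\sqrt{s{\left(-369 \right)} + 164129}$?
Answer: $\frac{28 \sqrt{1810741}}{93} \approx 405.14$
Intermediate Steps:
$s{\left(H \right)} = 8 + \frac{1}{648 + H}$
$\sqrt{s{\left(-369 \right)} + 164129} = \sqrt{\frac{5185 + 8 \left(-369\right)}{648 - 369} + 164129} = \sqrt{\frac{5185 - 2952}{279} + 164129} = \sqrt{\frac{1}{279} \cdot 2233 + 164129} = \sqrt{\frac{2233}{279} + 164129} = \sqrt{\frac{45794224}{279}} = \frac{28 \sqrt{1810741}}{93}$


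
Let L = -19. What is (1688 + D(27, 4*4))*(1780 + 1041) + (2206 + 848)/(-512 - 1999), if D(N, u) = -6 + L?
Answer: 3926636333/837 ≈ 4.6913e+6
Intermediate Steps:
D(N, u) = -25 (D(N, u) = -6 - 19 = -25)
(1688 + D(27, 4*4))*(1780 + 1041) + (2206 + 848)/(-512 - 1999) = (1688 - 25)*(1780 + 1041) + (2206 + 848)/(-512 - 1999) = 1663*2821 + 3054/(-2511) = 4691323 + 3054*(-1/2511) = 4691323 - 1018/837 = 3926636333/837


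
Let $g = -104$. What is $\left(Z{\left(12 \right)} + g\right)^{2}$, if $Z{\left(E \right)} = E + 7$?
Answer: $7225$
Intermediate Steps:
$Z{\left(E \right)} = 7 + E$
$\left(Z{\left(12 \right)} + g\right)^{2} = \left(\left(7 + 12\right) - 104\right)^{2} = \left(19 - 104\right)^{2} = \left(-85\right)^{2} = 7225$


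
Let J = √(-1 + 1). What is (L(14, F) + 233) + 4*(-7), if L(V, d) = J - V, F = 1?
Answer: 191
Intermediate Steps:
J = 0 (J = √0 = 0)
L(V, d) = -V (L(V, d) = 0 - V = -V)
(L(14, F) + 233) + 4*(-7) = (-1*14 + 233) + 4*(-7) = (-14 + 233) - 28 = 219 - 28 = 191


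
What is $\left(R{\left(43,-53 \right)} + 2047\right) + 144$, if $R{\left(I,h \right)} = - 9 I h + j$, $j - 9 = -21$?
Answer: $22690$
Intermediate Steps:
$j = -12$ ($j = 9 - 21 = -12$)
$R{\left(I,h \right)} = -12 - 9 I h$ ($R{\left(I,h \right)} = - 9 I h - 12 = -12 - 9 I h$)
$\left(R{\left(43,-53 \right)} + 2047\right) + 144 = \left(\left(-12 - 387 \left(-53\right)\right) + 2047\right) + 144 = \left(\left(-12 + 20511\right) + 2047\right) + 144 = \left(20499 + 2047\right) + 144 = 22546 + 144 = 22690$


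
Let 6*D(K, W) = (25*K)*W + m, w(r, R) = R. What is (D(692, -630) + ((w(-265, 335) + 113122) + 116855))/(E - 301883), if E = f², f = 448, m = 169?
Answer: 9516959/607074 ≈ 15.677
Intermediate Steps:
D(K, W) = 169/6 + 25*K*W/6 (D(K, W) = ((25*K)*W + 169)/6 = (25*K*W + 169)/6 = (169 + 25*K*W)/6 = 169/6 + 25*K*W/6)
E = 200704 (E = 448² = 200704)
(D(692, -630) + ((w(-265, 335) + 113122) + 116855))/(E - 301883) = ((169/6 + (25/6)*692*(-630)) + ((335 + 113122) + 116855))/(200704 - 301883) = ((169/6 - 1816500) + (113457 + 116855))/(-101179) = (-10898831/6 + 230312)*(-1/101179) = -9516959/6*(-1/101179) = 9516959/607074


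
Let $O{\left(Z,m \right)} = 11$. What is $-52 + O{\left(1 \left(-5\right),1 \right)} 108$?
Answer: $1136$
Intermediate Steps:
$-52 + O{\left(1 \left(-5\right),1 \right)} 108 = -52 + 11 \cdot 108 = -52 + 1188 = 1136$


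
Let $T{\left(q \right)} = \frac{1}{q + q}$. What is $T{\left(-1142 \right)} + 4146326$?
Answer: $\frac{9470208583}{2284} \approx 4.1463 \cdot 10^{6}$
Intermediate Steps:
$T{\left(q \right)} = \frac{1}{2 q}$
$T{\left(-1142 \right)} + 4146326 = \frac{1}{2 \left(-1142\right)} + 4146326 = \frac{1}{2} \left(- \frac{1}{1142}\right) + 4146326 = - \frac{1}{2284} + 4146326 = \frac{9470208583}{2284}$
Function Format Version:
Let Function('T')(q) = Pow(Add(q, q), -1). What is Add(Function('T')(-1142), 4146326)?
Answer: Rational(9470208583, 2284) ≈ 4.1463e+6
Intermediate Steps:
Function('T')(q) = Mul(Rational(1, 2), Pow(q, -1)) (Function('T')(q) = Pow(Mul(2, q), -1) = Mul(Rational(1, 2), Pow(q, -1)))
Add(Function('T')(-1142), 4146326) = Add(Mul(Rational(1, 2), Pow(-1142, -1)), 4146326) = Add(Mul(Rational(1, 2), Rational(-1, 1142)), 4146326) = Add(Rational(-1, 2284), 4146326) = Rational(9470208583, 2284)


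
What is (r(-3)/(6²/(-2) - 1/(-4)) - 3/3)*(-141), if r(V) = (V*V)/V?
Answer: 8319/71 ≈ 117.17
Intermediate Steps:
r(V) = V (r(V) = V²/V = V)
(r(-3)/(6²/(-2) - 1/(-4)) - 3/3)*(-141) = (-3/(6²/(-2) - 1/(-4)) - 3/3)*(-141) = (-3/(36*(-½) - 1*(-¼)) - 3*⅓)*(-141) = (-3/(-18 + ¼) - 1)*(-141) = (-3/(-71/4) - 1)*(-141) = (-3*(-4/71) - 1)*(-141) = (12/71 - 1)*(-141) = -59/71*(-141) = 8319/71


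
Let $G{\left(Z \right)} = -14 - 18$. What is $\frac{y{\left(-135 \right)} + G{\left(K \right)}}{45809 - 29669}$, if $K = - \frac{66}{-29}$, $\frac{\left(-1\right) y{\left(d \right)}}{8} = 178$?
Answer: $- \frac{364}{4035} \approx -0.090211$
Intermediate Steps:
$y{\left(d \right)} = -1424$ ($y{\left(d \right)} = \left(-8\right) 178 = -1424$)
$K = \frac{66}{29}$ ($K = \left(-66\right) \left(- \frac{1}{29}\right) = \frac{66}{29} \approx 2.2759$)
$G{\left(Z \right)} = -32$ ($G{\left(Z \right)} = -14 - 18 = -32$)
$\frac{y{\left(-135 \right)} + G{\left(K \right)}}{45809 - 29669} = \frac{-1424 - 32}{45809 - 29669} = - \frac{1456}{16140} = \left(-1456\right) \frac{1}{16140} = - \frac{364}{4035}$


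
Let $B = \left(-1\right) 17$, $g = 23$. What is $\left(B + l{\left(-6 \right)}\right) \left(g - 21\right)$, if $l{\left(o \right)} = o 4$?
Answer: $-82$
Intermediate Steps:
$l{\left(o \right)} = 4 o$
$B = -17$
$\left(B + l{\left(-6 \right)}\right) \left(g - 21\right) = \left(-17 + 4 \left(-6\right)\right) \left(23 - 21\right) = \left(-17 - 24\right) 2 = \left(-41\right) 2 = -82$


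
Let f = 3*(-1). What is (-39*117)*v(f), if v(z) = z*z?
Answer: -41067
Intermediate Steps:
f = -3
v(z) = z²
(-39*117)*v(f) = -39*117*(-3)² = -4563*9 = -41067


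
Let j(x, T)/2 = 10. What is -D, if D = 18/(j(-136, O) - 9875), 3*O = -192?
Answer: 2/1095 ≈ 0.0018265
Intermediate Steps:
O = -64 (O = (⅓)*(-192) = -64)
j(x, T) = 20 (j(x, T) = 2*10 = 20)
D = -2/1095 (D = 18/(20 - 9875) = 18/(-9855) = -1/9855*18 = -2/1095 ≈ -0.0018265)
-D = -1*(-2/1095) = 2/1095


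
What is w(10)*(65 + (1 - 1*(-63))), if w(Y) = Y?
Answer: 1290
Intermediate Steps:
w(10)*(65 + (1 - 1*(-63))) = 10*(65 + (1 - 1*(-63))) = 10*(65 + (1 + 63)) = 10*(65 + 64) = 10*129 = 1290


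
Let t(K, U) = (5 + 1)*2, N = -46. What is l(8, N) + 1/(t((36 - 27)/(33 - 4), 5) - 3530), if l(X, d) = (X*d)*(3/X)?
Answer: -485485/3518 ≈ -138.00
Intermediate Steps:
t(K, U) = 12 (t(K, U) = 6*2 = 12)
l(X, d) = 3*d
l(8, N) + 1/(t((36 - 27)/(33 - 4), 5) - 3530) = 3*(-46) + 1/(12 - 3530) = -138 + 1/(-3518) = -138 - 1/3518 = -485485/3518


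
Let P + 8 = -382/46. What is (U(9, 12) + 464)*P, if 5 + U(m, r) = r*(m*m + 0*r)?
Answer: -536625/23 ≈ -23332.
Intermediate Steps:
P = -375/23 (P = -8 - 382/46 = -8 - 382*1/46 = -8 - 191/23 = -375/23 ≈ -16.304)
U(m, r) = -5 + r*m² (U(m, r) = -5 + r*(m*m + 0*r) = -5 + r*(m² + 0) = -5 + r*m²)
(U(9, 12) + 464)*P = ((-5 + 12*9²) + 464)*(-375/23) = ((-5 + 12*81) + 464)*(-375/23) = ((-5 + 972) + 464)*(-375/23) = (967 + 464)*(-375/23) = 1431*(-375/23) = -536625/23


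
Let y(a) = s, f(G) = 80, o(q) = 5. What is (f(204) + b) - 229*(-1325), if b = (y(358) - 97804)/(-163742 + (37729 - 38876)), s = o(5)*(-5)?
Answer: 50044733774/164889 ≈ 3.0351e+5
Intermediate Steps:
s = -25 (s = 5*(-5) = -25)
y(a) = -25
b = 97829/164889 (b = (-25 - 97804)/(-163742 + (37729 - 38876)) = -97829/(-163742 - 1147) = -97829/(-164889) = -97829*(-1/164889) = 97829/164889 ≈ 0.59330)
(f(204) + b) - 229*(-1325) = (80 + 97829/164889) - 229*(-1325) = 13288949/164889 + 303425 = 50044733774/164889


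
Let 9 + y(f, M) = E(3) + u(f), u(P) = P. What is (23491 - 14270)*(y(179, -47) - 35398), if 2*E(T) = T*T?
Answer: -649591787/2 ≈ -3.2480e+8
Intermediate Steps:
E(T) = T²/2 (E(T) = (T*T)/2 = T²/2)
y(f, M) = -9/2 + f (y(f, M) = -9 + ((½)*3² + f) = -9 + ((½)*9 + f) = -9 + (9/2 + f) = -9/2 + f)
(23491 - 14270)*(y(179, -47) - 35398) = (23491 - 14270)*((-9/2 + 179) - 35398) = 9221*(349/2 - 35398) = 9221*(-70447/2) = -649591787/2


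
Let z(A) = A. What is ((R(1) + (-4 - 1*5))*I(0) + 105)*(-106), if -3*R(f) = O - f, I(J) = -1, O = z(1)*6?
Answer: -36782/3 ≈ -12261.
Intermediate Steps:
O = 6 (O = 1*6 = 6)
R(f) = -2 + f/3 (R(f) = -(6 - f)/3 = -2 + f/3)
((R(1) + (-4 - 1*5))*I(0) + 105)*(-106) = (((-2 + (1/3)*1) + (-4 - 1*5))*(-1) + 105)*(-106) = (((-2 + 1/3) + (-4 - 5))*(-1) + 105)*(-106) = ((-5/3 - 9)*(-1) + 105)*(-106) = (-32/3*(-1) + 105)*(-106) = (32/3 + 105)*(-106) = (347/3)*(-106) = -36782/3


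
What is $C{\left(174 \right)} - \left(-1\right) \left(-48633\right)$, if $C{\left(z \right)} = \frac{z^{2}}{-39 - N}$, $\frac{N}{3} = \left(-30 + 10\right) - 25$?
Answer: $- \frac{386541}{8} \approx -48318.0$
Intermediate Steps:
$N = -135$ ($N = 3 \left(\left(-30 + 10\right) - 25\right) = 3 \left(-20 - 25\right) = 3 \left(-45\right) = -135$)
$C{\left(z \right)} = \frac{z^{2}}{96}$ ($C{\left(z \right)} = \frac{z^{2}}{-39 - -135} = \frac{z^{2}}{-39 + 135} = \frac{z^{2}}{96}$)
$C{\left(174 \right)} - \left(-1\right) \left(-48633\right) = \frac{174^{2}}{96} - \left(-1\right) \left(-48633\right) = \frac{1}{96} \cdot 30276 - 48633 = \frac{2523}{8} - 48633 = - \frac{386541}{8}$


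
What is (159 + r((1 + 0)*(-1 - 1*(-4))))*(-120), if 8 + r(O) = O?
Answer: -18480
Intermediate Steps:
r(O) = -8 + O
(159 + r((1 + 0)*(-1 - 1*(-4))))*(-120) = (159 + (-8 + (1 + 0)*(-1 - 1*(-4))))*(-120) = (159 + (-8 + 1*(-1 + 4)))*(-120) = (159 + (-8 + 1*3))*(-120) = (159 + (-8 + 3))*(-120) = (159 - 5)*(-120) = 154*(-120) = -18480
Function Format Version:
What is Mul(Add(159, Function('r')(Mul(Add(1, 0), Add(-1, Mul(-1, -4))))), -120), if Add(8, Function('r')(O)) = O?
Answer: -18480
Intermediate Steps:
Function('r')(O) = Add(-8, O)
Mul(Add(159, Function('r')(Mul(Add(1, 0), Add(-1, Mul(-1, -4))))), -120) = Mul(Add(159, Add(-8, Mul(Add(1, 0), Add(-1, Mul(-1, -4))))), -120) = Mul(Add(159, Add(-8, Mul(1, Add(-1, 4)))), -120) = Mul(Add(159, Add(-8, Mul(1, 3))), -120) = Mul(Add(159, Add(-8, 3)), -120) = Mul(Add(159, -5), -120) = Mul(154, -120) = -18480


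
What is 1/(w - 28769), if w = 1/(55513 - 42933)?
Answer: -12580/361914019 ≈ -3.4760e-5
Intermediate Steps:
w = 1/12580 ≈ 7.9491e-5
1/(w - 28769) = 1/(1/12580 - 28769) = 1/(-361914019/12580) = -12580/361914019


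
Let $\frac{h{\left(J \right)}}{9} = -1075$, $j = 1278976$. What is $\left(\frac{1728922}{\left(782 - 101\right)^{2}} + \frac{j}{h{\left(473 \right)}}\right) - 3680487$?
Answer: $- \frac{203882816915631}{55393675} \approx -3.6806 \cdot 10^{6}$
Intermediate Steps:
$h{\left(J \right)} = -9675$ ($h{\left(J \right)} = 9 \left(-1075\right) = -9675$)
$\left(\frac{1728922}{\left(782 - 101\right)^{2}} + \frac{j}{h{\left(473 \right)}}\right) - 3680487 = \left(\frac{1728922}{\left(782 - 101\right)^{2}} + \frac{1278976}{-9675}\right) - 3680487 = \left(\frac{1728922}{681^{2}} + 1278976 \left(- \frac{1}{9675}\right)\right) - 3680487 = \left(\frac{1728922}{463761} - \frac{1278976}{9675}\right) - 3680487 = - \frac{7116195906}{55393675} - 3680487 = - \frac{203882816915631}{55393675}$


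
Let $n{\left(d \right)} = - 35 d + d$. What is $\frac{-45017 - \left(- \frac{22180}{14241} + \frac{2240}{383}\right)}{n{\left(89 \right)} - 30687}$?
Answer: $\frac{245559763051}{183880917039} \approx 1.3354$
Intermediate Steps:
$n{\left(d \right)} = - 34 d$
$\frac{-45017 - \left(- \frac{22180}{14241} + \frac{2240}{383}\right)}{n{\left(89 \right)} - 30687} = \frac{-45017 - \left(- \frac{22180}{14241} + \frac{2240}{383}\right)}{\left(-34\right) 89 - 30687} = \frac{-45017 - \frac{23404900}{5454303}}{-3026 - 30687} = \frac{-45017 + \left(\frac{22180}{14241} - \frac{2240}{383}\right)}{-33713} = \left(-45017 - \frac{23404900}{5454303}\right) \left(- \frac{1}{33713}\right) = \left(- \frac{245559763051}{5454303}\right) \left(- \frac{1}{33713}\right) = \frac{245559763051}{183880917039}$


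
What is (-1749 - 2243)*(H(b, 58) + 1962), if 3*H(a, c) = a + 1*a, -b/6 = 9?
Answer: -7688592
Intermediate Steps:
b = -54 (b = -6*9 = -54)
H(a, c) = 2*a/3 (H(a, c) = (a + 1*a)/3 = (a + a)/3 = (2*a)/3 = 2*a/3)
(-1749 - 2243)*(H(b, 58) + 1962) = (-1749 - 2243)*((⅔)*(-54) + 1962) = -3992*(-36 + 1962) = -3992*1926 = -7688592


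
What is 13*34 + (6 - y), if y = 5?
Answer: 443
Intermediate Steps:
13*34 + (6 - y) = 13*34 + (6 - 1*5) = 442 + (6 - 5) = 442 + 1 = 443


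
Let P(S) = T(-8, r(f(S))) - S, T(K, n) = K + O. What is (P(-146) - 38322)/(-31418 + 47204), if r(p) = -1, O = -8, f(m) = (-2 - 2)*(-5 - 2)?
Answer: -19096/7893 ≈ -2.4194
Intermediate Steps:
f(m) = 28 (f(m) = -4*(-7) = 28)
T(K, n) = -8 + K (T(K, n) = K - 8 = -8 + K)
P(S) = -16 - S (P(S) = (-8 - 8) - S = -16 - S)
(P(-146) - 38322)/(-31418 + 47204) = ((-16 - 1*(-146)) - 38322)/(-31418 + 47204) = ((-16 + 146) - 38322)/15786 = (130 - 38322)*(1/15786) = -38192*1/15786 = -19096/7893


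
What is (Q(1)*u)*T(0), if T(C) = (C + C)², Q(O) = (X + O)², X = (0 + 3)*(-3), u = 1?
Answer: 0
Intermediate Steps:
X = -9 (X = 3*(-3) = -9)
Q(O) = (-9 + O)²
T(C) = 4*C² (T(C) = (2*C)² = 4*C²)
(Q(1)*u)*T(0) = ((-9 + 1)²*1)*(4*0²) = ((-8)²*1)*(4*0) = (64*1)*0 = 64*0 = 0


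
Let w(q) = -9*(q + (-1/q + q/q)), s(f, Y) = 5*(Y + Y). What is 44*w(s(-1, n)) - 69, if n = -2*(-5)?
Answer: -1001526/25 ≈ -40061.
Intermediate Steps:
n = 10
s(f, Y) = 10*Y (s(f, Y) = 5*(2*Y) = 10*Y)
w(q) = -9 - 9*q + 9/q (w(q) = -9*(q + (-1/q + 1)) = -9*(q + (1 - 1/q)) = -9*(1 + q - 1/q) = -9 - 9*q + 9/q)
44*w(s(-1, n)) - 69 = 44*(-9 - 90*10 + 9/((10*10))) - 69 = 44*(-9 - 9*100 + 9/100) - 69 = 44*(-9 - 900 + 9*(1/100)) - 69 = 44*(-9 - 900 + 9/100) - 69 = 44*(-90891/100) - 69 = -999801/25 - 69 = -1001526/25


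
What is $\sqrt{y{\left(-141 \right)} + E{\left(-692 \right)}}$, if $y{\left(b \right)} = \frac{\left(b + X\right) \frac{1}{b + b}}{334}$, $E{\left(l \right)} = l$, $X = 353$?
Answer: $\frac{i \sqrt{383688404619}}{23547} \approx 26.306 i$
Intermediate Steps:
$y{\left(b \right)} = \frac{353 + b}{668 b}$ ($y{\left(b \right)} = \frac{\left(b + 353\right) \frac{1}{b + b}}{334} = \frac{353 + b}{2 b} \frac{1}{334} = \frac{353 + b}{668 b}$)
$\sqrt{y{\left(-141 \right)} + E{\left(-692 \right)}} = \sqrt{\frac{353 - 141}{668 \left(-141\right)} - 692} = \sqrt{\frac{1}{668} \left(- \frac{1}{141}\right) 212 - 692} = \sqrt{- \frac{53}{23547} - 692} = \sqrt{- \frac{16294577}{23547}} = \frac{i \sqrt{383688404619}}{23547}$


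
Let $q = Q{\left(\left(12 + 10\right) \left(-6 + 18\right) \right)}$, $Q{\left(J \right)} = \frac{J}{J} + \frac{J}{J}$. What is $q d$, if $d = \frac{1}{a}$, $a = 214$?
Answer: $\frac{1}{107} \approx 0.0093458$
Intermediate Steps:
$d = \frac{1}{214} \approx 0.0046729$
$Q{\left(J \right)} = 2$ ($Q{\left(J \right)} = 1 + 1 = 2$)
$q = 2$
$q d = 2 \cdot \frac{1}{214} = \frac{1}{107}$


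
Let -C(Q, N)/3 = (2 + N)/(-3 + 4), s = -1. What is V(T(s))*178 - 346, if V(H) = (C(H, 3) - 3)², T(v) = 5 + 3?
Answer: 57326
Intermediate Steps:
C(Q, N) = -6 - 3*N (C(Q, N) = -3*(2 + N)/(-3 + 4) = -3*(2 + N)/1 = -3*(2 + N) = -6 - 3*N)
T(v) = 8
V(H) = 324 (V(H) = ((-6 - 3*3) - 3)² = ((-6 - 9) - 3)² = (-15 - 3)² = (-18)² = 324)
V(T(s))*178 - 346 = 324*178 - 346 = 57672 - 346 = 57326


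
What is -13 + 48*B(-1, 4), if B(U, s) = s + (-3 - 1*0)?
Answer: 35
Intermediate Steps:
B(U, s) = -3 + s (B(U, s) = s + (-3 + 0) = s - 3 = -3 + s)
-13 + 48*B(-1, 4) = -13 + 48*(-3 + 4) = -13 + 48*1 = -13 + 48 = 35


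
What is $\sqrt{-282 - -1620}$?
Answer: $\sqrt{1338} \approx 36.579$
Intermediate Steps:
$\sqrt{-282 - -1620} = \sqrt{-282 + 1620} = \sqrt{1338}$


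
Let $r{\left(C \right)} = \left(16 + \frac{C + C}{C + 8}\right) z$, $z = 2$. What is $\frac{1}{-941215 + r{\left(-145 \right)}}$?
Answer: $- \frac{137}{128941491} \approx -1.0625 \cdot 10^{-6}$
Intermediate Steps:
$r{\left(C \right)} = 32 + \frac{4 C}{8 + C}$ ($r{\left(C \right)} = \left(16 + \frac{C + C}{C + 8}\right) 2 = \left(16 + \frac{2 C}{8 + C}\right) 2 = 32 + \frac{4 C}{8 + C}$)
$\frac{1}{-941215 + r{\left(-145 \right)}} = \frac{1}{-941215 + \frac{4 \left(64 + 9 \left(-145\right)\right)}{8 - 145}} = \frac{1}{-941215 + \frac{4 \left(64 - 1305\right)}{-137}} = \frac{1}{-941215 + 4 \left(- \frac{1}{137}\right) \left(-1241\right)} = \frac{1}{-941215 + \frac{4964}{137}} = \frac{1}{- \frac{128941491}{137}} = - \frac{137}{128941491}$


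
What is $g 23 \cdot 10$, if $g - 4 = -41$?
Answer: $-8510$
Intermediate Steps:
$g = -37$ ($g = 4 - 41 = -37$)
$g 23 \cdot 10 = \left(-37\right) 23 \cdot 10 = \left(-851\right) 10 = -8510$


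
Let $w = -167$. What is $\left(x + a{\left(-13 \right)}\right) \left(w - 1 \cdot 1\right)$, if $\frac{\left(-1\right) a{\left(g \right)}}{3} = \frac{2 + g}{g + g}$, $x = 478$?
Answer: $- \frac{1041180}{13} \approx -80091.0$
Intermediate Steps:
$a{\left(g \right)} = - \frac{3 \left(2 + g\right)}{2 g}$ ($a{\left(g \right)} = - 3 \frac{2 + g}{g + g} = - 3 \frac{2 + g}{2 g} = - \frac{3 \left(2 + g\right)}{2 g}$)
$\left(x + a{\left(-13 \right)}\right) \left(w - 1 \cdot 1\right) = \left(478 - \left(\frac{3}{2} + \frac{3}{-13}\right)\right) \left(-167 - 1 \cdot 1\right) = \left(478 - \frac{33}{26}\right) \left(-167 - 1\right) = \left(478 + \left(- \frac{3}{2} + \frac{3}{13}\right)\right) \left(-167 - 1\right) = \left(478 - \frac{33}{26}\right) \left(-168\right) = \frac{12395}{26} \left(-168\right) = - \frac{1041180}{13}$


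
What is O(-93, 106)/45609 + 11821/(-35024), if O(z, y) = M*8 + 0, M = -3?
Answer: -179994855/532469872 ≈ -0.33804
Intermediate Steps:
O(z, y) = -24 (O(z, y) = -3*8 + 0 = -24 + 0 = -24)
O(-93, 106)/45609 + 11821/(-35024) = -24/45609 + 11821/(-35024) = -24*1/45609 + 11821*(-1/35024) = -8/15203 - 11821/35024 = -179994855/532469872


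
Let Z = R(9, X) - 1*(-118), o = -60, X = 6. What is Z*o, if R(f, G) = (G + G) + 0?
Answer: -7800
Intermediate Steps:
R(f, G) = 2*G (R(f, G) = 2*G + 0 = 2*G)
Z = 130 (Z = 2*6 - 1*(-118) = 12 + 118 = 130)
Z*o = 130*(-60) = -7800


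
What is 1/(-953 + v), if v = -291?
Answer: -1/1244 ≈ -0.00080386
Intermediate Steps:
1/(-953 + v) = 1/(-953 - 291) = 1/(-1244) = -1/1244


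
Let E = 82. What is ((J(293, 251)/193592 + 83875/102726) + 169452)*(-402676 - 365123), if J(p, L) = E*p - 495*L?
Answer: -20534883632869792635/157832792 ≈ -1.3011e+11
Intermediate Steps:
J(p, L) = -495*L + 82*p (J(p, L) = 82*p - 495*L = -495*L + 82*p)
((J(293, 251)/193592 + 83875/102726) + 169452)*(-402676 - 365123) = (((-495*251 + 82*293)/193592 + 83875/102726) + 169452)*(-402676 - 365123) = (((-124245 + 24026)*(1/193592) + 83875*(1/102726)) + 169452)*(-767799) = ((-100219*1/193592 + 83875/102726) + 169452)*(-767799) = ((-14317/27656 + 83875/102726) + 169452)*(-767799) = (424459429/1420495128 + 169452)*(-767799) = (240706164889285/1420495128)*(-767799) = -20534883632869792635/157832792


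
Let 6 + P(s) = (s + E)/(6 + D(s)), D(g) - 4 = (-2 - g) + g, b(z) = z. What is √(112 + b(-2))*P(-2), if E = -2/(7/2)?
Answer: -177*√110/28 ≈ -66.300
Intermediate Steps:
E = -4/7 (E = -2/(7*(½)) = -2/7/2 = -2*2/7 = -4/7 ≈ -0.57143)
D(g) = 2 (D(g) = 4 + ((-2 - g) + g) = 4 - 2 = 2)
P(s) = -85/14 + s/8 (P(s) = -6 + (s - 4/7)/(6 + 2) = -6 + (-4/7 + s)/8 = -6 + (-4/7 + s)*(⅛) = -6 + (-1/14 + s/8) = -85/14 + s/8)
√(112 + b(-2))*P(-2) = √(112 - 2)*(-85/14 + (⅛)*(-2)) = √110*(-85/14 - ¼) = √110*(-177/28) = -177*√110/28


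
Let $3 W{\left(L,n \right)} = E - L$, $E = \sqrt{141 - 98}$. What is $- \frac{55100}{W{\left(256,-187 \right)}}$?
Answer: $\frac{742400}{1149} + \frac{2900 \sqrt{43}}{1149} \approx 662.68$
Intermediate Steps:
$E = \sqrt{43} \approx 6.5574$
$W{\left(L,n \right)} = - \frac{L}{3} + \frac{\sqrt{43}}{3}$ ($W{\left(L,n \right)} = \frac{\sqrt{43} - L}{3} = - \frac{L}{3} + \frac{\sqrt{43}}{3}$)
$- \frac{55100}{W{\left(256,-187 \right)}} = - \frac{55100}{\left(- \frac{1}{3}\right) 256 + \frac{\sqrt{43}}{3}} = - \frac{55100}{- \frac{256}{3} + \frac{\sqrt{43}}{3}}$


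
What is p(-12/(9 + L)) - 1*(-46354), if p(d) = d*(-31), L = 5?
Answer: 324664/7 ≈ 46381.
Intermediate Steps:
p(d) = -31*d
p(-12/(9 + L)) - 1*(-46354) = -31*(-12)/(9 + 5) - 1*(-46354) = -31*(-12)/14 + 46354 = -31*(-6/7) + 46354 = 186/7 + 46354 = 324664/7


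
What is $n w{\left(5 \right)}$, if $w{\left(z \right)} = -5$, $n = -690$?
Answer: $3450$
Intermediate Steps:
$n w{\left(5 \right)} = \left(-690\right) \left(-5\right) = 3450$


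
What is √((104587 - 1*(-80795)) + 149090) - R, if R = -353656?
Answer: 353656 + 2*√83618 ≈ 3.5423e+5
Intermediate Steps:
√((104587 - 1*(-80795)) + 149090) - R = √((104587 - 1*(-80795)) + 149090) - 1*(-353656) = √((104587 + 80795) + 149090) + 353656 = √(185382 + 149090) + 353656 = √334472 + 353656 = 2*√83618 + 353656 = 353656 + 2*√83618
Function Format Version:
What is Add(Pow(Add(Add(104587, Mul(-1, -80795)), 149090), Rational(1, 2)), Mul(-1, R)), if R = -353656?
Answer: Add(353656, Mul(2, Pow(83618, Rational(1, 2)))) ≈ 3.5423e+5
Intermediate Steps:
Add(Pow(Add(Add(104587, Mul(-1, -80795)), 149090), Rational(1, 2)), Mul(-1, R)) = Add(Pow(Add(Add(104587, Mul(-1, -80795)), 149090), Rational(1, 2)), Mul(-1, -353656)) = Add(Pow(Add(Add(104587, 80795), 149090), Rational(1, 2)), 353656) = Add(Pow(Add(185382, 149090), Rational(1, 2)), 353656) = Add(Pow(334472, Rational(1, 2)), 353656) = Add(Mul(2, Pow(83618, Rational(1, 2))), 353656) = Add(353656, Mul(2, Pow(83618, Rational(1, 2))))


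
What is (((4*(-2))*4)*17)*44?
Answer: -23936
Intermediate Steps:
(((4*(-2))*4)*17)*44 = (-8*4*17)*44 = -32*17*44 = -544*44 = -23936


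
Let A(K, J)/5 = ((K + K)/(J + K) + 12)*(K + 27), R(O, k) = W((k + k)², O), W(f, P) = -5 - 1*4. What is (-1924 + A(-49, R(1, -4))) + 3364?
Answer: -1910/29 ≈ -65.862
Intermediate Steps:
W(f, P) = -9 (W(f, P) = -5 - 4 = -9)
R(O, k) = -9
A(K, J) = 5*(12 + 2*K/(J + K))*(27 + K) (A(K, J) = 5*(((K + K)/(J + K) + 12)*(K + 27)) = 5*(((2*K)/(J + K) + 12)*(27 + K)) = 5*((2*K/(J + K) + 12)*(27 + K)) = 5*((12 + 2*K/(J + K))*(27 + K)) = 5*(12 + 2*K/(J + K))*(27 + K))
(-1924 + A(-49, R(1, -4))) + 3364 = (-1924 + 10*(7*(-49)² + 162*(-9) + 189*(-49) + 6*(-9)*(-49))/(-9 - 49)) + 3364 = (-1924 + 10*(7*2401 - 1458 - 9261 + 2646)/(-58)) + 3364 = (-1924 + 10*(-1/58)*(16807 - 1458 - 9261 + 2646)) + 3364 = (-1924 + 10*(-1/58)*8734) + 3364 = (-1924 - 43670/29) + 3364 = -99466/29 + 3364 = -1910/29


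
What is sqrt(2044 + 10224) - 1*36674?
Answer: -36674 + 2*sqrt(3067) ≈ -36563.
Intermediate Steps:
sqrt(2044 + 10224) - 1*36674 = sqrt(12268) - 36674 = 2*sqrt(3067) - 36674 = -36674 + 2*sqrt(3067)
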